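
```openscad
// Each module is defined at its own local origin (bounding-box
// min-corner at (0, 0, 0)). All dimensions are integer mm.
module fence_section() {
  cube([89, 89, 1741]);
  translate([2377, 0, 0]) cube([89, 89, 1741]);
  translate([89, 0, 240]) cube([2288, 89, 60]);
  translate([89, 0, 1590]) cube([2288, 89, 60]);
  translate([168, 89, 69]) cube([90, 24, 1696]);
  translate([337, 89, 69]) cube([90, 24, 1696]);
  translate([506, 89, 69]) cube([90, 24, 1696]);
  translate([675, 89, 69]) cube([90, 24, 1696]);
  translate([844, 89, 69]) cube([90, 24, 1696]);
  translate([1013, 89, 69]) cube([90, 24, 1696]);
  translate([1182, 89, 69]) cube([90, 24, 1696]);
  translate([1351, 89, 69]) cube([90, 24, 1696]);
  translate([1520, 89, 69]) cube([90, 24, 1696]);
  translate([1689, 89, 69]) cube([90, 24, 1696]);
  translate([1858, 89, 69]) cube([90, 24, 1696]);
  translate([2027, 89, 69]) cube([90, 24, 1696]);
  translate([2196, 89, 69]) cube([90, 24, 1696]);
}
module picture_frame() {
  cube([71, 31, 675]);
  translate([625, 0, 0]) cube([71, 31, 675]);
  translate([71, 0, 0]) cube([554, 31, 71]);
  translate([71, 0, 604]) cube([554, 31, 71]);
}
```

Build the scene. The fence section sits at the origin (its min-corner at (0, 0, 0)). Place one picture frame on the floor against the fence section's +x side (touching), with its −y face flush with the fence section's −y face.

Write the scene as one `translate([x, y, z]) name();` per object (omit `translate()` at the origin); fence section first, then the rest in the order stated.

fence_section();
translate([2466, 0, 0]) picture_frame();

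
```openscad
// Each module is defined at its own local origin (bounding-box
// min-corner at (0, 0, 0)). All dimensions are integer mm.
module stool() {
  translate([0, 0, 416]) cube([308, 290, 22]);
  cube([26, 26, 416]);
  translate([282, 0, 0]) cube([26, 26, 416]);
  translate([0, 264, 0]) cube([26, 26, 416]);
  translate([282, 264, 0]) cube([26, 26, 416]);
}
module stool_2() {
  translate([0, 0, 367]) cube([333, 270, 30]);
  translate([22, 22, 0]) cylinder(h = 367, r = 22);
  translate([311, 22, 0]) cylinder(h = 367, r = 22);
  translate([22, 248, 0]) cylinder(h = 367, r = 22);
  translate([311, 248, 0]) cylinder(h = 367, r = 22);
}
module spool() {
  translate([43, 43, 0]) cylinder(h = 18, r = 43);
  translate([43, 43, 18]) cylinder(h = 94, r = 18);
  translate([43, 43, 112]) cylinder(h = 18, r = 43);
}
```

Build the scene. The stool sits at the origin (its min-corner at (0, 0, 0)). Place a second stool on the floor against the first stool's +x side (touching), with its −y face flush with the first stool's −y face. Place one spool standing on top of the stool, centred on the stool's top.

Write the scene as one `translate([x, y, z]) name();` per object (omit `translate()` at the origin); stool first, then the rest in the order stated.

stool();
translate([308, 0, 0]) stool_2();
translate([111, 102, 438]) spool();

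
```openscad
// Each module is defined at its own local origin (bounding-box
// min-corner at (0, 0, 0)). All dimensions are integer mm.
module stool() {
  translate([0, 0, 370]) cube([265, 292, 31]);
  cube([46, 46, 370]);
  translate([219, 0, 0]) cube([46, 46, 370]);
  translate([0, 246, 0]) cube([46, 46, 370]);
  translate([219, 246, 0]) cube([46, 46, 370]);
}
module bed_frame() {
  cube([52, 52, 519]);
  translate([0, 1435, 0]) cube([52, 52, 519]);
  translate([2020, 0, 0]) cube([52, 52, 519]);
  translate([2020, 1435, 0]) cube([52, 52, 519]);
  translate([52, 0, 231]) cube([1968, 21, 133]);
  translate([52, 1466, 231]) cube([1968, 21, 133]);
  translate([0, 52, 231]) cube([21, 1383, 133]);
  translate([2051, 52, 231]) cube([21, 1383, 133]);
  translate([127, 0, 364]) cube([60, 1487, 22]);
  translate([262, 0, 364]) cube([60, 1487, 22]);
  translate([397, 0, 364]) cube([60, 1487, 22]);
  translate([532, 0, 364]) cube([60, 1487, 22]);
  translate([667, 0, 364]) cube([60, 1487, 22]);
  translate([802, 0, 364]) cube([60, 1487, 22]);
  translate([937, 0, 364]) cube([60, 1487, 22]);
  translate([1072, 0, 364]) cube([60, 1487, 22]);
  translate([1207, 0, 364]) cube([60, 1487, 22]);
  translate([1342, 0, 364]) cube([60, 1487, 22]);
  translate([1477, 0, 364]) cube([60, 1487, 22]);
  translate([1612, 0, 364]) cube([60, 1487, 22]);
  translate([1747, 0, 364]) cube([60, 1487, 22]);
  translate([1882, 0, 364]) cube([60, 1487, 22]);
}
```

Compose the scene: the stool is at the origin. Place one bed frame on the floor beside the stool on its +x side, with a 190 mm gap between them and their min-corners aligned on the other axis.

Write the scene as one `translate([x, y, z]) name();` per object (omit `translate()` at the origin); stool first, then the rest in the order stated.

stool();
translate([455, 0, 0]) bed_frame();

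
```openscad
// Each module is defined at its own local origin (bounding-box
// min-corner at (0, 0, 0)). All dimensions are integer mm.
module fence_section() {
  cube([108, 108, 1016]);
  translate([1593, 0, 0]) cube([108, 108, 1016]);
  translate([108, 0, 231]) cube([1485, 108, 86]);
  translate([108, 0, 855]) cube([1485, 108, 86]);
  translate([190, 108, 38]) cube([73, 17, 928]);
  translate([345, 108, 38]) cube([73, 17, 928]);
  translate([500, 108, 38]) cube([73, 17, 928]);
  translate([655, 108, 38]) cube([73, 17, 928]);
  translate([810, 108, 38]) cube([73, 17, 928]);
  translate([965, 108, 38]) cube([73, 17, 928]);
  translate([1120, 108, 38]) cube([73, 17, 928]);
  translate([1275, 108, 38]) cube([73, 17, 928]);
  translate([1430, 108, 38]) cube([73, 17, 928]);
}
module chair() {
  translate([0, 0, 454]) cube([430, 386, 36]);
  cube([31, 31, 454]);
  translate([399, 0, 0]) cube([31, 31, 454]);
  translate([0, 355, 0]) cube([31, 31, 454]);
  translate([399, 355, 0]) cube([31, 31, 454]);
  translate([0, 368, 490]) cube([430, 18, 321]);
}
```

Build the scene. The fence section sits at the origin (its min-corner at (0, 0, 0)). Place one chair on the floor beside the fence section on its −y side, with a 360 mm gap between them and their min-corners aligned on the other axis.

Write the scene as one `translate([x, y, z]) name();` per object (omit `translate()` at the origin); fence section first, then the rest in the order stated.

fence_section();
translate([0, -746, 0]) chair();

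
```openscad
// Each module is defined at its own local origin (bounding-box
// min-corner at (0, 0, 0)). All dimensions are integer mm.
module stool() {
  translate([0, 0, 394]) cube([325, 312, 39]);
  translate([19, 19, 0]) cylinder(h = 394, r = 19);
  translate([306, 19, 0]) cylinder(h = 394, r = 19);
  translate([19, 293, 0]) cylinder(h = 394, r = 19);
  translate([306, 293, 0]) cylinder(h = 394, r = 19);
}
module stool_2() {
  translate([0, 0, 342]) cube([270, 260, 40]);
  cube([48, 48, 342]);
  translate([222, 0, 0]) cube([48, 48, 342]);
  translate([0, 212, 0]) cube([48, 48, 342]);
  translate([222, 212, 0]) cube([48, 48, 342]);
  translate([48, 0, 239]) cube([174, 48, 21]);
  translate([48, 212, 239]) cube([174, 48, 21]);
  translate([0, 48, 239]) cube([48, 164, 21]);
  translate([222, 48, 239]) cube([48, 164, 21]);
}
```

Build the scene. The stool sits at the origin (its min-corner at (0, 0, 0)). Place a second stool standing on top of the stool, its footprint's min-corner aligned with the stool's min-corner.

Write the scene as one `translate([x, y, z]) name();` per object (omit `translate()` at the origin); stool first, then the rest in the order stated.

stool();
translate([0, 0, 433]) stool_2();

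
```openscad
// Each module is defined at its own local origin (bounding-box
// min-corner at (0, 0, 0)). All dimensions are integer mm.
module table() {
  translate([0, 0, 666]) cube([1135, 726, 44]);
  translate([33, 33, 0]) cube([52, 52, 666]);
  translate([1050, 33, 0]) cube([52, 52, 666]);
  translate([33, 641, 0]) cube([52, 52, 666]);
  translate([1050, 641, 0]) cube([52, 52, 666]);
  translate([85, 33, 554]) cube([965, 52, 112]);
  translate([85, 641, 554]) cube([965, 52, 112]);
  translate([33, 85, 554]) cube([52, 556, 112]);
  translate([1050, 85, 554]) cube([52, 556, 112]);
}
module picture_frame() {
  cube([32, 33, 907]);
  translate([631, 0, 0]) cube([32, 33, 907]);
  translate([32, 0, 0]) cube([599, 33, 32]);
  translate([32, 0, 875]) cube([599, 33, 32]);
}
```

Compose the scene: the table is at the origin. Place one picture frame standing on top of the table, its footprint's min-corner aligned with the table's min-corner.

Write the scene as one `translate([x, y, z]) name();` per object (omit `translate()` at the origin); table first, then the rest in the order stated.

table();
translate([0, 0, 710]) picture_frame();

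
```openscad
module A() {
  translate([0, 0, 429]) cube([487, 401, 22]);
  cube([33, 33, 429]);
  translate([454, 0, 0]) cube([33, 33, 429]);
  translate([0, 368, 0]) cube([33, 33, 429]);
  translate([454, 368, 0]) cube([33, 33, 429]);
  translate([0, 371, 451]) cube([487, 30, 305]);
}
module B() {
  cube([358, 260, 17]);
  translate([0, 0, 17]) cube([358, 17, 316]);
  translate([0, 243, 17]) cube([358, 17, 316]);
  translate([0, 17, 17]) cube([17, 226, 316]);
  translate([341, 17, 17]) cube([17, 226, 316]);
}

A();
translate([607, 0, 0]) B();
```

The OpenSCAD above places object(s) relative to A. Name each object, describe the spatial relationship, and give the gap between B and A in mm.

The open box's nearest face is 120 mm from the chair's +x face.

A is a chair. B is an open box. The open box is on the floor beside the chair on its +x side. The gap between the open box and the chair is 120 mm.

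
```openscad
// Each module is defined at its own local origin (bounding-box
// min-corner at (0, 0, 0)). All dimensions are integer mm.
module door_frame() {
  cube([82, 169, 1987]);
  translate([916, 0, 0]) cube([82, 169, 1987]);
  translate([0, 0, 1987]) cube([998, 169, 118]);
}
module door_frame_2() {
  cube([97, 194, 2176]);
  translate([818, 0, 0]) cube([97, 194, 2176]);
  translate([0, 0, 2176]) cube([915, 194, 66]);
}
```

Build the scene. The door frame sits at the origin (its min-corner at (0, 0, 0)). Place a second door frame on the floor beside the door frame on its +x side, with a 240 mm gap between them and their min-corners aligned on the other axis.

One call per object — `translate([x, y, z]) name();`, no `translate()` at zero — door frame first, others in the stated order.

door_frame();
translate([1238, 0, 0]) door_frame_2();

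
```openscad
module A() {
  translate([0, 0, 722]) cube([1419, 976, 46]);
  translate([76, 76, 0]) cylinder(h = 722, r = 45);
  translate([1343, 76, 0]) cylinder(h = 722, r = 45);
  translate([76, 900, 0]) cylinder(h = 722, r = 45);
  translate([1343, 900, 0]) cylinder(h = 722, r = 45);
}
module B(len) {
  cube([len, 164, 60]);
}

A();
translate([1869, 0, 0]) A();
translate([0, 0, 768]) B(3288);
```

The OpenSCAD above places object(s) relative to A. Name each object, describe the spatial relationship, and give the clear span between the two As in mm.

Second table starts at x = 1869; first ends at x = 1419; clear span = 1869 − 1419 = 450 mm.

A is a table. B is a beam. A beam spans the tops of two tables. The clear span between the two tables is 450 mm.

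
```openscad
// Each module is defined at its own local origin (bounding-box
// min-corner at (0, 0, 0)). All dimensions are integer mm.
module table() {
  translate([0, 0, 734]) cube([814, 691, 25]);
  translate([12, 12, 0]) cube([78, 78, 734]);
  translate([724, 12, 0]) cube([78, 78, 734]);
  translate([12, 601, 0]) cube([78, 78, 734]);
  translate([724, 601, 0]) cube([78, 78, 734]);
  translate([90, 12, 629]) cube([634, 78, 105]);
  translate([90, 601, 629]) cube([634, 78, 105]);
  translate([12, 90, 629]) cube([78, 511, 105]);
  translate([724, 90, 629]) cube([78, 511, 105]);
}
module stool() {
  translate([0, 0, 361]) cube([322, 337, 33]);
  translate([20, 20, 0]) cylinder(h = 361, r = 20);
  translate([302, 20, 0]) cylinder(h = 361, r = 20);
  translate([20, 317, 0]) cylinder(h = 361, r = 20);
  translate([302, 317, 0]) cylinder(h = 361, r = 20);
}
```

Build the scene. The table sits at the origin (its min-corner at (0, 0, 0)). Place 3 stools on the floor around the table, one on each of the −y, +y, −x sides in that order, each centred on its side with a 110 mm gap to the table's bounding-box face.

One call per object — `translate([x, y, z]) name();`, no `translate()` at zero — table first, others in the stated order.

table();
translate([246, -447, 0]) stool();
translate([246, 801, 0]) stool();
translate([-432, 177, 0]) stool();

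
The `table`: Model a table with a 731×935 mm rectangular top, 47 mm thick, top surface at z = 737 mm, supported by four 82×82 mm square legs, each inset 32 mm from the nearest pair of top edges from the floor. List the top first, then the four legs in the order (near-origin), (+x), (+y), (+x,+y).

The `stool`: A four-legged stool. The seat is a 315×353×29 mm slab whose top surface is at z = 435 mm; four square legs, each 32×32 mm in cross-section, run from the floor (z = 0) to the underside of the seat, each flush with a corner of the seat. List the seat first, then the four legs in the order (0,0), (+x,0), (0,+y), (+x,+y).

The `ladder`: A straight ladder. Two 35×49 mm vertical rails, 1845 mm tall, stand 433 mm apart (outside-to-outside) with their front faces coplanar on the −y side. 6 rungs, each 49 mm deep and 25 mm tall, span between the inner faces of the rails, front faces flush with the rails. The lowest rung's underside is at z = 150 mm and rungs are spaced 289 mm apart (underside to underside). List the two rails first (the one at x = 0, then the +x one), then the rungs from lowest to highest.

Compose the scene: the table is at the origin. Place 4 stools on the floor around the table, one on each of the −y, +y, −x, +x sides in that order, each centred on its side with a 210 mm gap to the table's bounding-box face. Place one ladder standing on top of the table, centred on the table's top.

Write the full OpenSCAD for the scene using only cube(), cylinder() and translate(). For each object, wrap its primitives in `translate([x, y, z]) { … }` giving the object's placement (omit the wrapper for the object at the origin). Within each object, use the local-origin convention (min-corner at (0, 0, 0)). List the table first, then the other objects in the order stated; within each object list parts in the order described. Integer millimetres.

translate([0, 0, 690]) cube([731, 935, 47]);
translate([32, 32, 0]) cube([82, 82, 690]);
translate([617, 32, 0]) cube([82, 82, 690]);
translate([32, 821, 0]) cube([82, 82, 690]);
translate([617, 821, 0]) cube([82, 82, 690]);
translate([208, -563, 0]) {
  translate([0, 0, 406]) cube([315, 353, 29]);
  cube([32, 32, 406]);
  translate([283, 0, 0]) cube([32, 32, 406]);
  translate([0, 321, 0]) cube([32, 32, 406]);
  translate([283, 321, 0]) cube([32, 32, 406]);
}
translate([208, 1145, 0]) {
  translate([0, 0, 406]) cube([315, 353, 29]);
  cube([32, 32, 406]);
  translate([283, 0, 0]) cube([32, 32, 406]);
  translate([0, 321, 0]) cube([32, 32, 406]);
  translate([283, 321, 0]) cube([32, 32, 406]);
}
translate([-525, 291, 0]) {
  translate([0, 0, 406]) cube([315, 353, 29]);
  cube([32, 32, 406]);
  translate([283, 0, 0]) cube([32, 32, 406]);
  translate([0, 321, 0]) cube([32, 32, 406]);
  translate([283, 321, 0]) cube([32, 32, 406]);
}
translate([941, 291, 0]) {
  translate([0, 0, 406]) cube([315, 353, 29]);
  cube([32, 32, 406]);
  translate([283, 0, 0]) cube([32, 32, 406]);
  translate([0, 321, 0]) cube([32, 32, 406]);
  translate([283, 321, 0]) cube([32, 32, 406]);
}
translate([149, 443, 737]) {
  cube([35, 49, 1845]);
  translate([398, 0, 0]) cube([35, 49, 1845]);
  translate([35, 0, 150]) cube([363, 49, 25]);
  translate([35, 0, 439]) cube([363, 49, 25]);
  translate([35, 0, 728]) cube([363, 49, 25]);
  translate([35, 0, 1017]) cube([363, 49, 25]);
  translate([35, 0, 1306]) cube([363, 49, 25]);
  translate([35, 0, 1595]) cube([363, 49, 25]);
}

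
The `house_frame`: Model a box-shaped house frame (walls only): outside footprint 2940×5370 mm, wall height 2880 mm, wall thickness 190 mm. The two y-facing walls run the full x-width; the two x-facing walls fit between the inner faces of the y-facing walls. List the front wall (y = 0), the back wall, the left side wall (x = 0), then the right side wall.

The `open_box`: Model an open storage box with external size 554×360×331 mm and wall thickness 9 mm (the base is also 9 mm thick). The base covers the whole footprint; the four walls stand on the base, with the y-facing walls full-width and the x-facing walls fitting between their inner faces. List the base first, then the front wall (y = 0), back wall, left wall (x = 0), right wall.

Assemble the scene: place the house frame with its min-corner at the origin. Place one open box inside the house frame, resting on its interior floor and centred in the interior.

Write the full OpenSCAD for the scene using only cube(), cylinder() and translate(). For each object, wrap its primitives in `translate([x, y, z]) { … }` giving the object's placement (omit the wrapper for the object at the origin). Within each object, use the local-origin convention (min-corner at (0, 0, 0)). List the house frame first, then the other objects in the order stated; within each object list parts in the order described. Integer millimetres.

cube([2940, 190, 2880]);
translate([0, 5180, 0]) cube([2940, 190, 2880]);
translate([0, 190, 0]) cube([190, 4990, 2880]);
translate([2750, 190, 0]) cube([190, 4990, 2880]);
translate([1193, 2505, 0]) {
  cube([554, 360, 9]);
  translate([0, 0, 9]) cube([554, 9, 322]);
  translate([0, 351, 9]) cube([554, 9, 322]);
  translate([0, 9, 9]) cube([9, 342, 322]);
  translate([545, 9, 9]) cube([9, 342, 322]);
}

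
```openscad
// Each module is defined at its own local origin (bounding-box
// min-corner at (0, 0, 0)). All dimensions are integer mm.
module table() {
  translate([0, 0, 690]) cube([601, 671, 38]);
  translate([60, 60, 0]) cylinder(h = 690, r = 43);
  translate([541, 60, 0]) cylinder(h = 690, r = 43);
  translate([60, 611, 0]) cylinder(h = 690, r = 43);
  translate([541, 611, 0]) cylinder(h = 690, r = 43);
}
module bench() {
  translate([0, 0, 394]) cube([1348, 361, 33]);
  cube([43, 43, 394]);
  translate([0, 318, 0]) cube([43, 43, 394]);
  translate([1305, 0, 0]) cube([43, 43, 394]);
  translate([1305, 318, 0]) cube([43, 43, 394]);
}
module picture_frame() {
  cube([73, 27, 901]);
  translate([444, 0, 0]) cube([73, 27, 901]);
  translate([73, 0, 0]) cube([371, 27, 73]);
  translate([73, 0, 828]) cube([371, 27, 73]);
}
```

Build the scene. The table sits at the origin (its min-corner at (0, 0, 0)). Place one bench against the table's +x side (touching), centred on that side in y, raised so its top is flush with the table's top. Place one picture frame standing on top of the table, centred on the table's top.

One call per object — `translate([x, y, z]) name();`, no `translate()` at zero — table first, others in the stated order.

table();
translate([601, 155, 301]) bench();
translate([42, 322, 728]) picture_frame();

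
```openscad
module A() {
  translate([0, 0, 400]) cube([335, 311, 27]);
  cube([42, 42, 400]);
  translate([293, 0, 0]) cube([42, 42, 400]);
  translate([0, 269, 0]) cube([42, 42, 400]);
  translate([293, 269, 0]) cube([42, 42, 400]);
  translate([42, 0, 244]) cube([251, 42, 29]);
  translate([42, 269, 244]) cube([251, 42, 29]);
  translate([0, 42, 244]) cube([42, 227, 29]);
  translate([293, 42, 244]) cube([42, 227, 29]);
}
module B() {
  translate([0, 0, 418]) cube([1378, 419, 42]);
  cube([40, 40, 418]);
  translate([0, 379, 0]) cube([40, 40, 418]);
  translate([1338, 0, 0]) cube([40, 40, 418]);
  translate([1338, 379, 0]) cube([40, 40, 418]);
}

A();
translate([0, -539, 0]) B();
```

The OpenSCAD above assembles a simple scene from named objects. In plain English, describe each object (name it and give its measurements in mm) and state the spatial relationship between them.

A is a four-legged stool. The seat is a 335×311×27 mm slab whose top surface is at z = 427 mm; four square legs, each 42×42 mm in cross-section, run from the floor (z = 0) to the underside of the seat, each flush with a corner of the seat. Four stretchers, 42 mm wide and 29 mm tall, connect adjacent legs with their undersides at z = 244 mm, each running between the inner faces of the legs it joins and aligned with the legs' outer faces on the other axis.

B is a long wooden bench with a 1378 mm (x) × 419 mm (y) seat, 42 mm thick, its top surface 460 mm above the floor. Four 40 mm square legs at the seat corners, flush with the edges, run from z = 0 to the seat underside.

The bench is on the floor beside the stool on its −y side.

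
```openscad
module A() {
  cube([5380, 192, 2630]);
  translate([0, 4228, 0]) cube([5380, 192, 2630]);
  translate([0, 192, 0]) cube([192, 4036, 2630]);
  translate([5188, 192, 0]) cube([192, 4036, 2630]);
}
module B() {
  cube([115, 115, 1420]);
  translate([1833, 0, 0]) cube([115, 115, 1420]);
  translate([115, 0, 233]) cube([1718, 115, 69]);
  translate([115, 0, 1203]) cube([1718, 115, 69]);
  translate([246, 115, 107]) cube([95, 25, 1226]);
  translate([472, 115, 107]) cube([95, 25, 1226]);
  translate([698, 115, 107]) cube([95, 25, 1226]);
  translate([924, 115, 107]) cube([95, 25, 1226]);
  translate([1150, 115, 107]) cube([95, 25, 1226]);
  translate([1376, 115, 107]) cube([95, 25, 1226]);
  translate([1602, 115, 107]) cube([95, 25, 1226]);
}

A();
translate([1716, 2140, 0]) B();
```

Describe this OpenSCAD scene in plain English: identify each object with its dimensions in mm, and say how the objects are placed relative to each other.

A is the wall frame of a small rectangular building: four walls, each 2630 mm tall and 192 mm thick, enclosing a footprint 5380 mm (x) by 4420 mm (y) outside-to-outside, with no floor or roof. The front and back walls (the −y and +y sides) span the full width; the two side walls fit between them.

B is a fence section. Two 115×115 mm posts, 1420 mm tall, stand on the floor with a clear span of 1718 mm between their inner faces. Two horizontal rails of 115×69 mm section span the gap between the posts with their undersides at z = 233 mm and z = 1203 mm, flush with the posts' −y face. 7 pickets, each 95 mm wide, 25 mm thick and 1226 mm tall, are fixed to the +y face of the rails with their bottoms at z = 107 mm, evenly spaced across the span with equal gaps (rounded down to the nearest mm) at the −x end and between each pair — any rounding remainder accumulates at the +x end.

The fence section sits inside the house frame, centred.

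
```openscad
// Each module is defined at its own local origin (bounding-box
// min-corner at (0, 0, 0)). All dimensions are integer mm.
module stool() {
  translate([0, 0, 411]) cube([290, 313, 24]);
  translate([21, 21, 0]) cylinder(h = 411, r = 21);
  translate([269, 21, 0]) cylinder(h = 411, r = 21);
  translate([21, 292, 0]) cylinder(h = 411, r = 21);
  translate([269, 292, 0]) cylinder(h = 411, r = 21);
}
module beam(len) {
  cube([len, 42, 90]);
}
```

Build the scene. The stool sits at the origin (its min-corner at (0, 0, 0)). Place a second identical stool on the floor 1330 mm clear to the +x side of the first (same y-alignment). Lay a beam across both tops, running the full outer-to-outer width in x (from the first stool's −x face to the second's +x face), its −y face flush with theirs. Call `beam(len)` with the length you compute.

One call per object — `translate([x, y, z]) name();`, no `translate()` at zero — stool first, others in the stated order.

stool();
translate([1620, 0, 0]) stool();
translate([0, 0, 435]) beam(1910);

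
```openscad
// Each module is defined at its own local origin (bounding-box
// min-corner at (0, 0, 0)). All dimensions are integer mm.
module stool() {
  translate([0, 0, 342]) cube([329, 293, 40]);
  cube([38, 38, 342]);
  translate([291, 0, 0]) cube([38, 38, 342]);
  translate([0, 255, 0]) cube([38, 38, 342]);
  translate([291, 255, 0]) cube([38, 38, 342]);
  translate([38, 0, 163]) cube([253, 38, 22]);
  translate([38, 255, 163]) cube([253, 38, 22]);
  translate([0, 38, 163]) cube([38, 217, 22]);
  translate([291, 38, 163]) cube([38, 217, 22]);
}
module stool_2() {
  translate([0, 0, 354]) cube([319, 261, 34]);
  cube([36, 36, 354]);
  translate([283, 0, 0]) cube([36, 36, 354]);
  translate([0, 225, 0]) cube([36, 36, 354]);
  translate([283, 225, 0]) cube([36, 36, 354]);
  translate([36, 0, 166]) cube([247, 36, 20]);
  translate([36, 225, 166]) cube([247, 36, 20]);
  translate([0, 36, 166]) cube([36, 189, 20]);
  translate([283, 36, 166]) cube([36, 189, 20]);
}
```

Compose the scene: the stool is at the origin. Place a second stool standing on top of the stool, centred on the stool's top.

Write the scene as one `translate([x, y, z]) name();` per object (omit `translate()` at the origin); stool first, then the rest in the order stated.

stool();
translate([5, 16, 382]) stool_2();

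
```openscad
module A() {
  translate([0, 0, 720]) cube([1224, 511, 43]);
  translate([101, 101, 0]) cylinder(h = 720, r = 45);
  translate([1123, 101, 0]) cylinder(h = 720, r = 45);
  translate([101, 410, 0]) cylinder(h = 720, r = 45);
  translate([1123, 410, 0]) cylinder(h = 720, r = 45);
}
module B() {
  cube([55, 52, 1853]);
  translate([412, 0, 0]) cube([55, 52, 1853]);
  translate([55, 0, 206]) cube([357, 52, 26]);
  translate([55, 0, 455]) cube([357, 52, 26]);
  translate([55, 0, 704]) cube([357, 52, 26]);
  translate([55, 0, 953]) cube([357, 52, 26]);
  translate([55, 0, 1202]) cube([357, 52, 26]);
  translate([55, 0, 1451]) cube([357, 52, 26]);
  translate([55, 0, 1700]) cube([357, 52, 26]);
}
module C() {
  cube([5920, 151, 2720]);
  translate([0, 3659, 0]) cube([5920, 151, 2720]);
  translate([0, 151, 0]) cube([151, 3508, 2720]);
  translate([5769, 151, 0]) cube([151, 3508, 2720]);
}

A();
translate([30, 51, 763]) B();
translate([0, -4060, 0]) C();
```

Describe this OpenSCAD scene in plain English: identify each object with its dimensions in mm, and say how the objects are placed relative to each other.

A is a table with a 1224×511 mm rectangular top, 43 mm thick, top surface at z = 763 mm, supported by four round legs of 90 mm diameter, each leg's bounding box inset 56 mm from the nearest pair of top edges, running from the floor.

B is a wooden ladder with two side rails of 55×52 mm section and 1853 mm height, set 467 mm apart overall. Between them run 7 rectangular rungs (52 mm deep, 26 mm thick), front faces flush with the rails' −y face. The bottom of the first rung is 206 mm above the floor and each subsequent rung is 249 mm higher than the one below.

C is a box-shaped house frame (walls only): outside footprint 5920×3810 mm, wall height 2720 mm, wall thickness 151 mm. The two y-facing walls run the full x-width; the two x-facing walls fit between the inner faces of the y-facing walls.

The ladder is on top of the table. The house frame is on the floor beside the table on its −y side.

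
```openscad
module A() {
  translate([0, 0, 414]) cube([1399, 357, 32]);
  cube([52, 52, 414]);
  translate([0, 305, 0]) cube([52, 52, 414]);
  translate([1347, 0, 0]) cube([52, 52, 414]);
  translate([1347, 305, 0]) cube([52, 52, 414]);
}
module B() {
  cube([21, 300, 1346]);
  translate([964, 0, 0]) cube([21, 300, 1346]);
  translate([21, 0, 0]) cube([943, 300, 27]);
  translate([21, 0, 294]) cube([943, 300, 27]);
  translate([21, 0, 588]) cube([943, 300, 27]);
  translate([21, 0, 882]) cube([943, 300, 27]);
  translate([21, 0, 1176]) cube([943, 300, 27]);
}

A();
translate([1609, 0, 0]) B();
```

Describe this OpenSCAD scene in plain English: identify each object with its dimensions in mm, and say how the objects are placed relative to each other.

A is a long wooden bench with a 1399 mm (x) × 357 mm (y) seat, 32 mm thick, its top surface 446 mm above the floor. Four 52 mm square legs at the seat corners, flush with the edges, run from z = 0 to the seat underside.

B is an open bookshelf. Two side panels, each 21 mm thick, 300 mm deep and 1346 mm tall, stand 985 mm apart (outside-to-outside). Between them sit 5 shelves, each 27 mm thick and 300 mm deep, spanning the full gap between the sides. The bottom shelf rests on the floor (its underside at z = 0) and the clear gap between one shelf's top and the next shelf's underside is 267 mm.

The bookshelf is on the floor beside the bench on its +x side.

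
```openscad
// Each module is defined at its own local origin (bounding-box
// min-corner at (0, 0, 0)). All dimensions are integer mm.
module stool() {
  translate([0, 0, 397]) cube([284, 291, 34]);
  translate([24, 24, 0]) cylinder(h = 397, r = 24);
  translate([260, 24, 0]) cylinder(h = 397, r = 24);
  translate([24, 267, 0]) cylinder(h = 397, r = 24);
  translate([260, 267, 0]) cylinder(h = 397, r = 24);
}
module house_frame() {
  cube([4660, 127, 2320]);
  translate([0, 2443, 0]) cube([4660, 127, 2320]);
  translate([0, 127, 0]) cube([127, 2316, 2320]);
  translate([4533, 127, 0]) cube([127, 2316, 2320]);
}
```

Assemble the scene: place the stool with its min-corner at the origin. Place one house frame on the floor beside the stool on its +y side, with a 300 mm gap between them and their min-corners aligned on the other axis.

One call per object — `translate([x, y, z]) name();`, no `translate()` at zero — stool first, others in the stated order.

stool();
translate([0, 591, 0]) house_frame();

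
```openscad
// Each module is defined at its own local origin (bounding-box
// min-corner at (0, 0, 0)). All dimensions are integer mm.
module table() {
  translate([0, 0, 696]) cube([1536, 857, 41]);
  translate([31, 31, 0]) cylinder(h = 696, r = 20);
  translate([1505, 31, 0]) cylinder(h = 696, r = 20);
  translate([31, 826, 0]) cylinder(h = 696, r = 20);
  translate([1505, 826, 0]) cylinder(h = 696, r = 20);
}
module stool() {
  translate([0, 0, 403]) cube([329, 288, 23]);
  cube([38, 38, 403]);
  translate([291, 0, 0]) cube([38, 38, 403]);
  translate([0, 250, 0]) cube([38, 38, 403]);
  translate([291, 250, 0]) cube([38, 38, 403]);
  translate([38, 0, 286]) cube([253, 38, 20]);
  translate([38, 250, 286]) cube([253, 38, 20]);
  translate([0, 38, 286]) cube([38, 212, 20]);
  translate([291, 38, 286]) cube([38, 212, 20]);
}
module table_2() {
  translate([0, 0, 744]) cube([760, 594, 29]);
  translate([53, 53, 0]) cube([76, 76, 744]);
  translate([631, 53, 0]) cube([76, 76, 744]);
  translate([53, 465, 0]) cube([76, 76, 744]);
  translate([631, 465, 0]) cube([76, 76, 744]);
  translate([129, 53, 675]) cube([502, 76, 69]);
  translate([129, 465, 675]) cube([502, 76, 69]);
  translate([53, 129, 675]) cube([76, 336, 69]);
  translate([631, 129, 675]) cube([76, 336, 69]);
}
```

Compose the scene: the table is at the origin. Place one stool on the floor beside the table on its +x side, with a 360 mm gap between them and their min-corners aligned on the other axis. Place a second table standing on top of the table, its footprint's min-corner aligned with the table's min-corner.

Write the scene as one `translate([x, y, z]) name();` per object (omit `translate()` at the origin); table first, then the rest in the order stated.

table();
translate([1896, 0, 0]) stool();
translate([0, 0, 737]) table_2();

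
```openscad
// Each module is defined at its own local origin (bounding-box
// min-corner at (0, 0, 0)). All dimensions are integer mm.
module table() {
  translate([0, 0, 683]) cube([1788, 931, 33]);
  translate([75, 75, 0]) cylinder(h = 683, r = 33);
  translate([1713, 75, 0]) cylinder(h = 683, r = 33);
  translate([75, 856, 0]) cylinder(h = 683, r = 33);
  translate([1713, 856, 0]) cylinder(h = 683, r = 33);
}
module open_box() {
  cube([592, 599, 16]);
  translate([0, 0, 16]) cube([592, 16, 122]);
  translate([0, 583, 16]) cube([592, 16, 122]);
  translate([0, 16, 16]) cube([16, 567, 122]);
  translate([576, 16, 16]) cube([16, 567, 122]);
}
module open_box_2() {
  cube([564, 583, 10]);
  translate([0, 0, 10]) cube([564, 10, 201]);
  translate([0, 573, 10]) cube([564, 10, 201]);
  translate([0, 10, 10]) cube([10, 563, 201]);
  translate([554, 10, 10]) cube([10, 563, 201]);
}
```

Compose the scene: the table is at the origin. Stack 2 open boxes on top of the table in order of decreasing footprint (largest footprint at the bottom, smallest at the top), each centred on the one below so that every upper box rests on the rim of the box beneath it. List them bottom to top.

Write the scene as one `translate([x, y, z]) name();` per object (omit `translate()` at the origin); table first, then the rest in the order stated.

table();
translate([598, 166, 716]) open_box();
translate([612, 174, 854]) open_box_2();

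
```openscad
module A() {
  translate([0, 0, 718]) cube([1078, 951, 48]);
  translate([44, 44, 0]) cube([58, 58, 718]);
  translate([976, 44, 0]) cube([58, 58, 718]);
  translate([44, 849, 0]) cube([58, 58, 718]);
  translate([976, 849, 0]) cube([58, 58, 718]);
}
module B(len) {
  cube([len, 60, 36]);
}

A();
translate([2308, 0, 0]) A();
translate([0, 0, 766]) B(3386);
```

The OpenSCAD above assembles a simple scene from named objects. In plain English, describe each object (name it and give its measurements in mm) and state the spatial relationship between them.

A is a rectangular dining table. The top is 1078×951×48 mm with its upper surface at z = 766 mm. It stands on four 58×58 mm square legs, each inset 44 mm from the nearest pair of top edges, running from the floor to the underside of the top.

B is a rectangular beam 3386 mm long (x), 60 mm deep (y), 36 mm thick (z).

The beam spans the tops of two tables placed 1230 mm apart, resting at z = 766 mm.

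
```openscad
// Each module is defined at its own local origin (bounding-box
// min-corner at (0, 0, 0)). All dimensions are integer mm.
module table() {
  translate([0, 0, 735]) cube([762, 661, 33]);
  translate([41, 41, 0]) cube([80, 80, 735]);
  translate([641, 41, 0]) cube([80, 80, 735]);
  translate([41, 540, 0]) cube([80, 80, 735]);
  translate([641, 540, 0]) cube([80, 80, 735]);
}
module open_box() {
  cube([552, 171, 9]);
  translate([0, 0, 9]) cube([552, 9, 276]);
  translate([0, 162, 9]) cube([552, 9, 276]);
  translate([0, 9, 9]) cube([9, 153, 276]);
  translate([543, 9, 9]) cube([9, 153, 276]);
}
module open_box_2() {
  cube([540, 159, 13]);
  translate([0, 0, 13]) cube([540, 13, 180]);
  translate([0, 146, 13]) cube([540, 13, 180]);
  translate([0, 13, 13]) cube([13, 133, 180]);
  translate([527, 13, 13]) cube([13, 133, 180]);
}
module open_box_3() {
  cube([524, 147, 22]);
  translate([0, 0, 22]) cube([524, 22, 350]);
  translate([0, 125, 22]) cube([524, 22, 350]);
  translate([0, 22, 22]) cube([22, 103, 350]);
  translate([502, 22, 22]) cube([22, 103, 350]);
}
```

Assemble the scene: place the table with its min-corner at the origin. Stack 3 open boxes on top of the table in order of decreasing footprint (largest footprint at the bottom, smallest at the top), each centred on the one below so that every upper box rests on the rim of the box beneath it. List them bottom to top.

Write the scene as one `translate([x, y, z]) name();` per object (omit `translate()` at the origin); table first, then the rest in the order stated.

table();
translate([105, 245, 768]) open_box();
translate([111, 251, 1053]) open_box_2();
translate([119, 257, 1246]) open_box_3();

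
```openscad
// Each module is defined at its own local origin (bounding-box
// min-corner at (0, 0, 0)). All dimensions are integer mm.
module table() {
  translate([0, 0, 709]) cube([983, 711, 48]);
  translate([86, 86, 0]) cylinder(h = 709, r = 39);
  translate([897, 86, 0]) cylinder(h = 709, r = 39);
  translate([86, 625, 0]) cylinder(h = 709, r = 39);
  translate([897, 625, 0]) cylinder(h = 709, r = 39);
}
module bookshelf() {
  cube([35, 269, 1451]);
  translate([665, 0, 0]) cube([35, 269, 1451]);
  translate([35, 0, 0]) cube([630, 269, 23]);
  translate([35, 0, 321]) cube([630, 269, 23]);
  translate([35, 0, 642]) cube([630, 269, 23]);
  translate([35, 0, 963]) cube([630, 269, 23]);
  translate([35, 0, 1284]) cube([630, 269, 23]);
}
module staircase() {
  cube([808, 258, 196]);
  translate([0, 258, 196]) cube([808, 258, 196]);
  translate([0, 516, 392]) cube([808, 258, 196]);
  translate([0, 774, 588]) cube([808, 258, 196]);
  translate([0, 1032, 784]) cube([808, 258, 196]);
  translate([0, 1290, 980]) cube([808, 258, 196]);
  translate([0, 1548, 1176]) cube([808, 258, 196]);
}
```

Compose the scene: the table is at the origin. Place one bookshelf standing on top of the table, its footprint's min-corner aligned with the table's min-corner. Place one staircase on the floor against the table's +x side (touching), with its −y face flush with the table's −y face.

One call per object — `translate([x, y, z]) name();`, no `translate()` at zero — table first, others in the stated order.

table();
translate([0, 0, 757]) bookshelf();
translate([983, 0, 0]) staircase();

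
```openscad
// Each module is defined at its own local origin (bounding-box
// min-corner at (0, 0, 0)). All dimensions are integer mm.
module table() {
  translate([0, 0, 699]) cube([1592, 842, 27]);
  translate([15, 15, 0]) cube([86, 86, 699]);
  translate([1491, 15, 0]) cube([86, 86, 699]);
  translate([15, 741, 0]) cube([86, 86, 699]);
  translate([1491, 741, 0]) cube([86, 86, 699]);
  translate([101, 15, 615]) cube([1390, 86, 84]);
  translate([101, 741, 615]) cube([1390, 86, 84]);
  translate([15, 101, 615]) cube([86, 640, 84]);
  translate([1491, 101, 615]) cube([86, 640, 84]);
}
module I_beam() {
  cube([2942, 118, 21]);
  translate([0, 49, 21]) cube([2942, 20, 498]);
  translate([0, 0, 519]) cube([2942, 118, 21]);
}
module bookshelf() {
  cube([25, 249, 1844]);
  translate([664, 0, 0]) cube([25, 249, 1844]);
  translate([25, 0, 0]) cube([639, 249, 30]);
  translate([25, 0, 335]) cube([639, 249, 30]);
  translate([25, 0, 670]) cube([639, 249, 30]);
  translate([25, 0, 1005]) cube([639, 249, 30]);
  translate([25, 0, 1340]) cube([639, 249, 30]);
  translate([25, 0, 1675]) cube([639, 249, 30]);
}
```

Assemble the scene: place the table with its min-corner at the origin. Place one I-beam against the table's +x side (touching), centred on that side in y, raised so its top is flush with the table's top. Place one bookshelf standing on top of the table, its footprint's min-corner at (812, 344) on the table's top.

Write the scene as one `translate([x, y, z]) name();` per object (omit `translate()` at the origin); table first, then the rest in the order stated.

table();
translate([1592, 362, 186]) I_beam();
translate([812, 344, 726]) bookshelf();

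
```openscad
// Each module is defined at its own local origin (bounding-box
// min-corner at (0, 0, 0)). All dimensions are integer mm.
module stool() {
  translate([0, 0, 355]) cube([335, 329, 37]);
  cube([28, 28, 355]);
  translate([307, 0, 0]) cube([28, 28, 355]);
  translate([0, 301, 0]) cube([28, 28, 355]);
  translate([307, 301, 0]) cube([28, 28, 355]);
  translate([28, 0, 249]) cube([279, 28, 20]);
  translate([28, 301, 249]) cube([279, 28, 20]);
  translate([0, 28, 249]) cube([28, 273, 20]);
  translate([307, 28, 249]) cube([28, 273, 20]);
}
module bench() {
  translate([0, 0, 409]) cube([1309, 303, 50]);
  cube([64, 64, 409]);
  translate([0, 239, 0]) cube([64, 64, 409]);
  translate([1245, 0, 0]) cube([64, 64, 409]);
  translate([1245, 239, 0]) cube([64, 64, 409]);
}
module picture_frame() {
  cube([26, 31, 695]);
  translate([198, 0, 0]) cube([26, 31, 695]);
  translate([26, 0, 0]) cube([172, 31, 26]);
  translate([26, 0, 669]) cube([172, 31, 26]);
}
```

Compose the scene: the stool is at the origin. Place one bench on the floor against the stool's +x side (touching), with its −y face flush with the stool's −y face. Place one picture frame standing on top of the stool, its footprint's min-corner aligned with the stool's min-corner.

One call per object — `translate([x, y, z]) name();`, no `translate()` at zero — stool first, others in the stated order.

stool();
translate([335, 0, 0]) bench();
translate([0, 0, 392]) picture_frame();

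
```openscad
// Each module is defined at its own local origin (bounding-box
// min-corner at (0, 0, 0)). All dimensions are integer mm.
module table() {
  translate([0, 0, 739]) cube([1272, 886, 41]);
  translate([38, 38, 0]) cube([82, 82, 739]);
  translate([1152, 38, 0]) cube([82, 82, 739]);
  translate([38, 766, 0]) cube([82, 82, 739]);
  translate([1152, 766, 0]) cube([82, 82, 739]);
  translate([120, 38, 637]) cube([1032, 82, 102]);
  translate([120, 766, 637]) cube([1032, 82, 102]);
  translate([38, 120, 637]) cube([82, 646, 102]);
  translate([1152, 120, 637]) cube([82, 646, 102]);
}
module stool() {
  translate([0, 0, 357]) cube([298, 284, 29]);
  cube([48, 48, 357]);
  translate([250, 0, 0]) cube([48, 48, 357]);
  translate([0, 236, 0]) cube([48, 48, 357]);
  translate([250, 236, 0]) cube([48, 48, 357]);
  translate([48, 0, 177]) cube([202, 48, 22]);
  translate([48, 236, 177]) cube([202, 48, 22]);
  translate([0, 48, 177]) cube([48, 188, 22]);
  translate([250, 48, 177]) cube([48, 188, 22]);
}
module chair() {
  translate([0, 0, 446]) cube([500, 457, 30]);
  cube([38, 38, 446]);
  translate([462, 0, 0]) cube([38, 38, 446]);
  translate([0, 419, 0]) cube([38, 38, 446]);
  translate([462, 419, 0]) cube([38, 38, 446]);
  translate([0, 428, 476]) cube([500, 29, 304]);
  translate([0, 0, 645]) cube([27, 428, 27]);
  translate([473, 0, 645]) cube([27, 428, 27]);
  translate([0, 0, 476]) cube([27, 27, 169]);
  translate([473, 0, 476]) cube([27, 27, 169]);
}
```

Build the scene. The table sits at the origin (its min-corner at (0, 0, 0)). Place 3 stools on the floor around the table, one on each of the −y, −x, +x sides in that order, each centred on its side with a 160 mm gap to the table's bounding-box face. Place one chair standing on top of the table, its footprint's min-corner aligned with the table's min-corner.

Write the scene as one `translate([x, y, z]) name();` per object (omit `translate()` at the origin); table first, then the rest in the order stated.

table();
translate([487, -444, 0]) stool();
translate([-458, 301, 0]) stool();
translate([1432, 301, 0]) stool();
translate([0, 0, 780]) chair();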